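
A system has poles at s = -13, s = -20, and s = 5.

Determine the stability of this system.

Pole(s) at s = 5 are not in the left half-plane. System is unstable.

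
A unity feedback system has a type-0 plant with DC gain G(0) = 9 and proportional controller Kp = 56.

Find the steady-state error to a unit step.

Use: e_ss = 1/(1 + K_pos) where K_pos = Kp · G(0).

K_pos = Kp · G(0) = 56 × 9 = 504. e_ss = 1/(1 + 504) = 0.0020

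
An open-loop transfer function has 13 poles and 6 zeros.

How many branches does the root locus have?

Root locus has n branches where n = number of poles = 13.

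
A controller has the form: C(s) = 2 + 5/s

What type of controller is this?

This is a Proportional-Integral (PI) controller.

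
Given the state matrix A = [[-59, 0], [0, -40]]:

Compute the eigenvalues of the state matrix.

For diagonal matrix, eigenvalues are diagonal entries: λ₁ = -59, λ₂ = -40.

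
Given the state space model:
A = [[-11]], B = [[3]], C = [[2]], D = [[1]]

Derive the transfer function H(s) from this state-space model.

(sI - A)⁻¹ = 1/(s + 11). H(s) = 2×3/(s + 11) + 1 = (s + 17)/(s + 11).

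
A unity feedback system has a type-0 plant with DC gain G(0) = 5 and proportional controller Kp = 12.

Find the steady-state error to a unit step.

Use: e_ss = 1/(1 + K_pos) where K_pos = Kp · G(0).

K_pos = Kp · G(0) = 12 × 5 = 60. e_ss = 1/(1 + 60) = 0.0164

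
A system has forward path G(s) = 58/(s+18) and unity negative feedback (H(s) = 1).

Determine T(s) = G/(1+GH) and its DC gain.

T(s) = G/(1+GH) = [58/(s+18)] / [1 + 58/(s+18)] = 58/(s+18+58) = 58/(s+76). DC gain = 58/76 = 0.7632.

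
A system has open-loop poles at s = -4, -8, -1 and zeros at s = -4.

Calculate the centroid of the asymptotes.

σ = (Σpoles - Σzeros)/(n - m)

σ = (Σpoles - Σzeros)/(n - m) = (-13 - (-4))/(3 - 1) = -9/2 = -4.5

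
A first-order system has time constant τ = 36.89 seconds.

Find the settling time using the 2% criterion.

For first-order system, 2% settling time ≈ 4τ = 4 × 36.89 = 147.56 s.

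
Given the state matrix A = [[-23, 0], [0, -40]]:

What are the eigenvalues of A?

For diagonal matrix, eigenvalues are diagonal entries: λ₁ = -23, λ₂ = -40.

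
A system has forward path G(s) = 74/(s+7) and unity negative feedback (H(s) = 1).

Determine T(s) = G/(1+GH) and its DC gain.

T(s) = G/(1+GH) = [74/(s+7)] / [1 + 74/(s+7)] = 74/(s+7+74) = 74/(s+81). DC gain = 74/81 = 0.9136.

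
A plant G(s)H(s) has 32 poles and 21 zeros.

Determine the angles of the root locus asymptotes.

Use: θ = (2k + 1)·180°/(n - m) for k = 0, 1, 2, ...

n - m = 32 - 21 = 11. Angles: θk = (2k + 1)·180°/11 = 16.36°, 49.09°, 81.82°, 114.55°, 147.27°, 180°, 212.73°, 245.45°, 278.18°, 310.91°, 343.64°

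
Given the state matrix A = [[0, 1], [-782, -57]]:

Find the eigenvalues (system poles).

det(A - λI) = λ² - (-57)λ + 782 = (λ - (-34))(λ - (-23)). Eigenvalues: -34, -23.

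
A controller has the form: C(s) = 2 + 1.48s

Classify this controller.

This is a Proportional-Derivative (PD) controller.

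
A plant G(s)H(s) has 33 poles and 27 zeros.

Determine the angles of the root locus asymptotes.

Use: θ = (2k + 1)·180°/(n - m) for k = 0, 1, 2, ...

n - m = 33 - 27 = 6. Angles: θk = (2k + 1)·180°/6 = 30°, 90°, 150°, 210°, 270°, 330°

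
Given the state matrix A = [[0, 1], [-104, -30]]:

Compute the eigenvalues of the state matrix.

det(A - λI) = λ² - (-30)λ + 104 = (λ - (-4))(λ - (-26)). Eigenvalues: -4, -26.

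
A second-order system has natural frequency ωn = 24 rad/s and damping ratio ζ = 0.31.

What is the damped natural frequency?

ωd = ωn√(1 - ζ²) = 24√(1 - 0.31²) = 22.82 rad/s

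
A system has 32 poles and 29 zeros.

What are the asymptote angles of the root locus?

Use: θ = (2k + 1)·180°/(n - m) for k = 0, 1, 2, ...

n - m = 32 - 29 = 3. Angles: θk = (2k + 1)·180°/3 = 60°, 180°, 300°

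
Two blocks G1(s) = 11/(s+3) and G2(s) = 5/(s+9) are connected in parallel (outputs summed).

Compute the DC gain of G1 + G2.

Parallel: G_eq = G1 + G2. DC gain = G1(0) + G2(0) = 11/3 + 5/9 = 3.6667 + 0.5556 = 4.2222.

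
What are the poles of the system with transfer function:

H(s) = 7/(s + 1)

Pole is where denominator = 0: s + 1 = 0, so s = -1.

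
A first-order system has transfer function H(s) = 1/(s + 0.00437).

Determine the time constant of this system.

For H(s) = 1/(s + 1/τ), the pole is at -1/τ = -0.00437, so τ = 1/0.00437 = 228.8 s.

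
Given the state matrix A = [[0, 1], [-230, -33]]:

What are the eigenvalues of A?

det(A - λI) = λ² - (-33)λ + 230 = (λ - (-23))(λ - (-10)). Eigenvalues: -23, -10.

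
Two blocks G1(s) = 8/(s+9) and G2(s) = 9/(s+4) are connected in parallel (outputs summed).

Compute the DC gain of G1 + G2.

Parallel: G_eq = G1 + G2. DC gain = G1(0) + G2(0) = 8/9 + 9/4 = 0.8889 + 2.25 = 3.1389.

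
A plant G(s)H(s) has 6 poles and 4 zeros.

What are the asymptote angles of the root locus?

n - m = 6 - 4 = 2. Angles: θk = (2k + 1)·180°/2 = 90°, 270°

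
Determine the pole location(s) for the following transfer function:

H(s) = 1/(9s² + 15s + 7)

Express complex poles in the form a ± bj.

Discriminant = 15² - 4×9×7 = 225 - 252 = -27 < 0, so the poles are a complex conjugate pair s = (-15 ± j√27)/(2×9). Real part = -15/(2×9) = -15/18 ≈ -0.8333; imaginary part = ±√27/(2×9) ≈ 0.2887. Poles: s = -0.8333 ± 0.2887j.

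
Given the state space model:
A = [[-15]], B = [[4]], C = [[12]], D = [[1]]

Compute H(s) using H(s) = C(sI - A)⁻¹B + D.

(sI - A)⁻¹ = 1/(s + 15). H(s) = 12×4/(s + 15) + 1 = (s + 63)/(s + 15).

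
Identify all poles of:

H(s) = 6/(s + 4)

Pole is where denominator = 0: s + 4 = 0, so s = -4.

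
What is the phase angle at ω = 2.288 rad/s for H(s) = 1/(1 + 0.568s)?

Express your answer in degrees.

Phase = -arctan(ωτ) = -arctan(2.288 × 0.568) = -52.4°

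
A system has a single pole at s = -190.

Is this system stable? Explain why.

Pole at s = -190 is in the left half-plane. Stable.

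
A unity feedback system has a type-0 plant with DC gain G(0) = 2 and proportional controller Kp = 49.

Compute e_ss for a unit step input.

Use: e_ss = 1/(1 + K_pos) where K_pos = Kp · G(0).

K_pos = Kp · G(0) = 49 × 2 = 98. e_ss = 1/(1 + 98) = 0.0101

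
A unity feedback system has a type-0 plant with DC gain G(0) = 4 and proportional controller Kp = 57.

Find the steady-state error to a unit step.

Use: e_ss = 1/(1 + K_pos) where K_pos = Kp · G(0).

K_pos = Kp · G(0) = 57 × 4 = 228. e_ss = 1/(1 + 228) = 0.0044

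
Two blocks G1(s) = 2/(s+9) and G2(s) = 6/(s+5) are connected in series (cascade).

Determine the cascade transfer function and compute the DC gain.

Series: multiply transfer functions. G_eq = 2/(s+9) × 6/(s+5) = 12/((s+9)(s+5)). DC gain = 12/(9×5) = 0.2667.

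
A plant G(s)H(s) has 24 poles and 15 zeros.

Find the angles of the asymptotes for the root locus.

n - m = 24 - 15 = 9. Angles: θk = (2k + 1)·180°/9 = 20°, 60°, 100°, 140°, 180°, 220°, 260°, 300°, 340°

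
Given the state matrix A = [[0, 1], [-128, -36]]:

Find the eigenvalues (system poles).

det(A - λI) = λ² - (-36)λ + 128 = (λ - (-32))(λ - (-4)). Eigenvalues: -32, -4.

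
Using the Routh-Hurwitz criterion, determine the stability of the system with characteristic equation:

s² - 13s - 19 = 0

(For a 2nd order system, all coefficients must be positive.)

Coefficients: 1, -13, -19. b=-13, c=-19 not positive, so system is unstable.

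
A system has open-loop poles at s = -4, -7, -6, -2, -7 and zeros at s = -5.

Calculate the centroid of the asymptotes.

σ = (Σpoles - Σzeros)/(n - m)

σ = (Σpoles - Σzeros)/(n - m) = (-26 - (-5))/(5 - 1) = -21/4 = -5.25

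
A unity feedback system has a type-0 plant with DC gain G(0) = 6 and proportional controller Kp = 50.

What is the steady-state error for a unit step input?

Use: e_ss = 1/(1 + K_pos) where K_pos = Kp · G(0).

K_pos = Kp · G(0) = 50 × 6 = 300. e_ss = 1/(1 + 300) = 0.0033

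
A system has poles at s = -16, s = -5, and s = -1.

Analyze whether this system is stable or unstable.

All poles are in the left half-plane. System is stable.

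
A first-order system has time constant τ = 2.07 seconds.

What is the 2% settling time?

For first-order system, 2% settling time ≈ 4τ = 4 × 2.07 = 8.28 s.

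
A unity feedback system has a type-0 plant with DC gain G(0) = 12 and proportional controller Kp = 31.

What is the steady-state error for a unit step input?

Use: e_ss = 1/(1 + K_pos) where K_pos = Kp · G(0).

K_pos = Kp · G(0) = 31 × 12 = 372. e_ss = 1/(1 + 372) = 0.0027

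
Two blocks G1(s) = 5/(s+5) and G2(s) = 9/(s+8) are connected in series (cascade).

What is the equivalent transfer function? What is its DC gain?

Series: multiply transfer functions. G_eq = 5/(s+5) × 9/(s+8) = 45/((s+5)(s+8)). DC gain = 45/(5×8) = 1.125.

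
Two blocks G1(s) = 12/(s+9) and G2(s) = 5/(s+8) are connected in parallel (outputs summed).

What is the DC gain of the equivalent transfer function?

Parallel: G_eq = G1 + G2. DC gain = G1(0) + G2(0) = 12/9 + 5/8 = 1.3333 + 0.625 = 1.9583.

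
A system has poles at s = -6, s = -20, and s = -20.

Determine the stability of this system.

All poles are in the left half-plane. System is stable.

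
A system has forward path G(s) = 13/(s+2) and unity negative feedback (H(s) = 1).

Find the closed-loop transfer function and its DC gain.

T(s) = G/(1+GH) = [13/(s+2)] / [1 + 13/(s+2)] = 13/(s+2+13) = 13/(s+15). DC gain = 13/15 = 0.8667.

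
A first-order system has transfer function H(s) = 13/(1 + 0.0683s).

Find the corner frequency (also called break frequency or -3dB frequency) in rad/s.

Corner frequency = 1/τ = 1/0.0683 = 14.641 rad/s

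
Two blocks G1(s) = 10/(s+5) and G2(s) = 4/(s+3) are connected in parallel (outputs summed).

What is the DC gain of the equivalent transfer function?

Parallel: G_eq = G1 + G2. DC gain = G1(0) + G2(0) = 10/5 + 4/3 = 2 + 1.3333 = 3.3333.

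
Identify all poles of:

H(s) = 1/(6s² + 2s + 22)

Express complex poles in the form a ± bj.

Discriminant = 2² - 4×6×22 = 4 - 528 = -524 < 0, so the poles are a complex conjugate pair s = (-2 ± j√524)/(2×6). Real part = -2/(2×6) = -2/12 ≈ -0.1667; imaginary part = ±√524/(2×6) ≈ 1.9076. Poles: s = -0.1667 ± 1.9076j.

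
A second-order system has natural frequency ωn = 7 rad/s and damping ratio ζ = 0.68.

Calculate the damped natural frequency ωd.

ωd = ωn√(1 - ζ²) = 7√(1 - 0.68²) = 5.13 rad/s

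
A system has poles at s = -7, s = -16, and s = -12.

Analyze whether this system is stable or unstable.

All poles are in the left half-plane. System is stable.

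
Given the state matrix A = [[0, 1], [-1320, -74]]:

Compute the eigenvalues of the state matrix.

det(A - λI) = λ² - (-74)λ + 1320 = (λ - (-30))(λ - (-44)). Eigenvalues: -30, -44.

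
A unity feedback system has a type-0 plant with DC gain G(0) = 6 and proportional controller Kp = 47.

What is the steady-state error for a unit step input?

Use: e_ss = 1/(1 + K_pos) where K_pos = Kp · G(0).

K_pos = Kp · G(0) = 47 × 6 = 282. e_ss = 1/(1 + 282) = 0.0035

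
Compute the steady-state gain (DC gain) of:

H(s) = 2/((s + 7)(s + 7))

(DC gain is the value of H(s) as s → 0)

DC gain = H(0) = 2/(7 × 7) = 2/49 = 0.0408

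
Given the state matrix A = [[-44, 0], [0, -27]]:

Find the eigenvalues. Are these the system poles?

For diagonal matrix, eigenvalues are diagonal entries: λ₁ = -44, λ₂ = -27. Eigenvalues of A = system poles.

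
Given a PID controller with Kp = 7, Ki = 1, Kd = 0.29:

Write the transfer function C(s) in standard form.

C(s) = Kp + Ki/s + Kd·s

Substituting values: C(s) = 7 + 1/s + 0.29s = (0.29s² + 7s + 1)/s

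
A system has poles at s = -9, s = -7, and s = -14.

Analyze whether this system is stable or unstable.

All poles are in the left half-plane. System is stable.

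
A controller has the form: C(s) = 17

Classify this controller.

This is a Proportional (P) controller.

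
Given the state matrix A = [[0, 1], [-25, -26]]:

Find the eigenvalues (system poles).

det(A - λI) = λ² - (-26)λ + 25 = (λ - (-25))(λ - (-1)). Eigenvalues: -25, -1.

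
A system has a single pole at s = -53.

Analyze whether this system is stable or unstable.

Pole at s = -53 is in the left half-plane. Stable.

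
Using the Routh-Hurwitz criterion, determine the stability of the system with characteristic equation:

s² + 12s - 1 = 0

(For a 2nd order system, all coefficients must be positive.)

Coefficients: 1, 12, -1. c=-1 not positive, so system is unstable.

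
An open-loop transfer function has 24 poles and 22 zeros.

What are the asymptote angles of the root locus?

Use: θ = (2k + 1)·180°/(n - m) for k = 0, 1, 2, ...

n - m = 24 - 22 = 2. Angles: θk = (2k + 1)·180°/2 = 90°, 270°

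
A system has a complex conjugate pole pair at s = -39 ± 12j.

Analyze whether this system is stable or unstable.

Real part of poles is -39 (< 0, left half-plane). Stable.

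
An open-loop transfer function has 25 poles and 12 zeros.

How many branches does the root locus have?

Root locus has n branches where n = number of poles = 25.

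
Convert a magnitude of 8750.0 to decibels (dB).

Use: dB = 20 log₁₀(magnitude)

dB = 20 log₁₀(8750.0) = 78.8 dB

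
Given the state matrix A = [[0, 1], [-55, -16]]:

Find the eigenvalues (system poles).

det(A - λI) = λ² - (-16)λ + 55 = (λ - (-11))(λ - (-5)). Eigenvalues: -11, -5.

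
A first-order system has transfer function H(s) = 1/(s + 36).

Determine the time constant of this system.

For H(s) = 1/(s + 1/τ), the pole is at -1/τ = -36, so τ = 1/36 = 0.0278 s.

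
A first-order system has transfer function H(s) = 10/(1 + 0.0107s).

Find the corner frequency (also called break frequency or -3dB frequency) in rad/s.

Corner frequency = 1/τ = 1/0.0107 = 93.458 rad/s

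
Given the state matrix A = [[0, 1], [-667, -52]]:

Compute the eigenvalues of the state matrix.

det(A - λI) = λ² - (-52)λ + 667 = (λ - (-23))(λ - (-29)). Eigenvalues: -23, -29.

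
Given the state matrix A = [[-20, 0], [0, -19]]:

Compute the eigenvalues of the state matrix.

For diagonal matrix, eigenvalues are diagonal entries: λ₁ = -20, λ₂ = -19.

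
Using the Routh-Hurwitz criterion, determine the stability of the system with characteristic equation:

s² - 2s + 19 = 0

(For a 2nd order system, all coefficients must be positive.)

Coefficients: 1, -2, 19. b=-2 not positive, so system is unstable.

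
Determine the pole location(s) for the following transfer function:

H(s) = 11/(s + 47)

Pole is where denominator = 0: s + 47 = 0, so s = -47.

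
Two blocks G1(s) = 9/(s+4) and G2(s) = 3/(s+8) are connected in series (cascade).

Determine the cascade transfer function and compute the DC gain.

Series: multiply transfer functions. G_eq = 9/(s+4) × 3/(s+8) = 27/((s+4)(s+8)). DC gain = 27/(4×8) = 0.84375.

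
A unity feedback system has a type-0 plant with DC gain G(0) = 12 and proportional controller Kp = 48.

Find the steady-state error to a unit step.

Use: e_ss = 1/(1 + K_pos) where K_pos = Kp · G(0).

K_pos = Kp · G(0) = 48 × 12 = 576. e_ss = 1/(1 + 576) = 0.0017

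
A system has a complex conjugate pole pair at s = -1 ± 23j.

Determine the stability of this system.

Real part of poles is -1 (< 0, left half-plane). Stable.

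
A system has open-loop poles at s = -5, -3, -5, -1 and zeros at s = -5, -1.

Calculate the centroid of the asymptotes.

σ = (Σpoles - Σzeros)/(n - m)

σ = (Σpoles - Σzeros)/(n - m) = (-14 - (-6))/(4 - 2) = -8/2 = -4.0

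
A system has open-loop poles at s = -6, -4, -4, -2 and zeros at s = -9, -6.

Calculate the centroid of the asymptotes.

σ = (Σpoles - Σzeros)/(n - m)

σ = (Σpoles - Σzeros)/(n - m) = (-16 - (-15))/(4 - 2) = -1/2 = -0.5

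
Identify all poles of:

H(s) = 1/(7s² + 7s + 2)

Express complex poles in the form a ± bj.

Discriminant = 7² - 4×7×2 = 49 - 56 = -7 < 0, so the poles are a complex conjugate pair s = (-7 ± j√7)/(2×7). Real part = -7/(2×7) = -7/14 = -0.5; imaginary part = ±√7/(2×7) ≈ 0.1890. Poles: s = -0.5 ± 0.1890j.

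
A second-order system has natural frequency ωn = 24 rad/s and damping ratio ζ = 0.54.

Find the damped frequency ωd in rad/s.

ωd = ωn√(1 - ζ²) = 24√(1 - 0.54²) = 20.2 rad/s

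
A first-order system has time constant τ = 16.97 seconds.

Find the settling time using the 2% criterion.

For first-order system, 2% settling time ≈ 4τ = 4 × 16.97 = 67.88 s.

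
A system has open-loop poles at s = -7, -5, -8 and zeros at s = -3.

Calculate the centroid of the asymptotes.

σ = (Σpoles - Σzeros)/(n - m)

σ = (Σpoles - Σzeros)/(n - m) = (-20 - (-3))/(3 - 1) = -17/2 = -8.5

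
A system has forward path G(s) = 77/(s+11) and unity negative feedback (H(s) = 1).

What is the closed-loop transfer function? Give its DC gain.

T(s) = G/(1+GH) = [77/(s+11)] / [1 + 77/(s+11)] = 77/(s+11+77) = 77/(s+88). DC gain = 77/88 = 0.875.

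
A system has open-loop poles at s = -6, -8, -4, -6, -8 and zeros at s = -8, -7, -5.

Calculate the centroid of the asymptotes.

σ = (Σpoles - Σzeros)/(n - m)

σ = (Σpoles - Σzeros)/(n - m) = (-32 - (-20))/(5 - 3) = -12/2 = -6.0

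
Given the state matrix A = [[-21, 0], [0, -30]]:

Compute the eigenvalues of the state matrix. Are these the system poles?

For diagonal matrix, eigenvalues are diagonal entries: λ₁ = -21, λ₂ = -30. Eigenvalues of A = system poles.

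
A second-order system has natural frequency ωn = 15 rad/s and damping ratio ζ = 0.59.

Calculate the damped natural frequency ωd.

ωd = ωn√(1 - ζ²) = 15√(1 - 0.59²) = 12.11 rad/s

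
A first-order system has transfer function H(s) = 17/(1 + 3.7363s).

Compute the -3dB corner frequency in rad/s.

Corner frequency = 1/τ = 1/3.7363 = 0.268 rad/s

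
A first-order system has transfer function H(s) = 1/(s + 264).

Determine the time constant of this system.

For H(s) = 1/(s + 1/τ), the pole is at -1/τ = -264, so τ = 1/264 = 0.0038 s.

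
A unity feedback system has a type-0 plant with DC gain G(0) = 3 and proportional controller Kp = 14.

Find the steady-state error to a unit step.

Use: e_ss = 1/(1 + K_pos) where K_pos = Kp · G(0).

K_pos = Kp · G(0) = 14 × 3 = 42. e_ss = 1/(1 + 42) = 0.0233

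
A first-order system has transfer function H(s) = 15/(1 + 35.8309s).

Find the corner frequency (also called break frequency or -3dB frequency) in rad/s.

Corner frequency = 1/τ = 1/35.8309 = 0.028 rad/s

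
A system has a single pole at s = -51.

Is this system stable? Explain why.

Pole at s = -51 is in the left half-plane. Stable.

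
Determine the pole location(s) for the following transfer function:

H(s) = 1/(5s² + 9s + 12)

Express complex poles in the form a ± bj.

Discriminant = 9² - 4×5×12 = 81 - 240 = -159 < 0, so the poles are a complex conjugate pair s = (-9 ± j√159)/(2×5). Real part = -9/(2×5) = -9/10 = -0.9; imaginary part = ±√159/(2×5) ≈ 1.2610. Poles: s = -0.9 ± 1.2610j.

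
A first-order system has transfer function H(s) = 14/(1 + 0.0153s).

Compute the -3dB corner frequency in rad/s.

Corner frequency = 1/τ = 1/0.0153 = 65.359 rad/s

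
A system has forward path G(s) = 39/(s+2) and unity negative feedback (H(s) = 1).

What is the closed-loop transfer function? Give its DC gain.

T(s) = G/(1+GH) = [39/(s+2)] / [1 + 39/(s+2)] = 39/(s+2+39) = 39/(s+41). DC gain = 39/41 = 0.9512.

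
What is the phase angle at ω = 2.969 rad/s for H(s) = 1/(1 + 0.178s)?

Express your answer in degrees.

Phase = -arctan(ωτ) = -arctan(2.969 × 0.178) = -27.9°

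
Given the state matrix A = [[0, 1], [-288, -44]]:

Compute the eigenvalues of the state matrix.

det(A - λI) = λ² - (-44)λ + 288 = (λ - (-36))(λ - (-8)). Eigenvalues: -36, -8.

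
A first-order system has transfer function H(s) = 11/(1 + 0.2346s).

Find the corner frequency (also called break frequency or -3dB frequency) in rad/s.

Corner frequency = 1/τ = 1/0.2346 = 4.263 rad/s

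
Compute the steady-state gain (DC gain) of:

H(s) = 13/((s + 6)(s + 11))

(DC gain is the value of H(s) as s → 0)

DC gain = H(0) = 13/(6 × 11) = 13/66 = 0.1970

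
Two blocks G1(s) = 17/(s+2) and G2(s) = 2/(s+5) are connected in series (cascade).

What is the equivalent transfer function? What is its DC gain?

Series: multiply transfer functions. G_eq = 17/(s+2) × 2/(s+5) = 34/((s+2)(s+5)). DC gain = 34/(2×5) = 3.4.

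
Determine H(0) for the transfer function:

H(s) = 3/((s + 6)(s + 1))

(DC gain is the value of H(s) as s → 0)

DC gain = H(0) = 3/(6 × 1) = 3/6 = 0.5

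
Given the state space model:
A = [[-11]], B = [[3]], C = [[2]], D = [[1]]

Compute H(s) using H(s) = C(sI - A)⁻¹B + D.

(sI - A)⁻¹ = 1/(s + 11). H(s) = 2×3/(s + 11) + 1 = (s + 17)/(s + 11).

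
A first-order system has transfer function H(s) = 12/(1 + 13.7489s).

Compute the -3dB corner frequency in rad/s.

Corner frequency = 1/τ = 1/13.7489 = 0.073 rad/s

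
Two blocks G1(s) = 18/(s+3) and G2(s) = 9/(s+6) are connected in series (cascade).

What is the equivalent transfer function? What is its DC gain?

Series: multiply transfer functions. G_eq = 18/(s+3) × 9/(s+6) = 162/((s+3)(s+6)). DC gain = 162/(3×6) = 9.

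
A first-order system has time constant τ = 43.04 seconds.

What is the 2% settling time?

For first-order system, 2% settling time ≈ 4τ = 4 × 43.04 = 172.16 s.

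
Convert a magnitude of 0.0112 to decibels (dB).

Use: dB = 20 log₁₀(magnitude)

dB = 20 log₁₀(0.0112) = -39.0 dB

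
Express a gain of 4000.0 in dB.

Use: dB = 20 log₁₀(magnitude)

dB = 20 log₁₀(4000.0) = 72.0 dB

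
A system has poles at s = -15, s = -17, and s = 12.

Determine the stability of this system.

Pole(s) at s = 12 are not in the left half-plane. System is unstable.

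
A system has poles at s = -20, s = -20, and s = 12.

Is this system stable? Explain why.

Pole(s) at s = 12 are not in the left half-plane. System is unstable.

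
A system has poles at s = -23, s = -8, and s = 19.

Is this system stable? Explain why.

Pole(s) at s = 19 are not in the left half-plane. System is unstable.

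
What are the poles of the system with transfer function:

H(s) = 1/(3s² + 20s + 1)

Discriminant = 20² - 4×3×1 = 400 - 12 = 388 > 0, so two distinct real poles. Using quadratic formula: s = (-20 ± √388)/(2×3) = (-20 ± √388)/6, with √388 ≈ 19.6977. s₁ ≈ -0.0504, s₂ ≈ -6.6163. Poles: s₁ = -0.0504, s₂ = -6.6163.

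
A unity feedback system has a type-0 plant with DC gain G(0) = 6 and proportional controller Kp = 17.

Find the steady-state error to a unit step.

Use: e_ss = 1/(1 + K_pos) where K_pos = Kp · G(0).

K_pos = Kp · G(0) = 17 × 6 = 102. e_ss = 1/(1 + 102) = 0.0097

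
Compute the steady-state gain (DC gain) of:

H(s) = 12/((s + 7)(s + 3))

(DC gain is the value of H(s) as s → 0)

DC gain = H(0) = 12/(7 × 3) = 12/21 = 0.5714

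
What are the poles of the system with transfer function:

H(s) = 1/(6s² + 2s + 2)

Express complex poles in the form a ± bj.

Discriminant = 2² - 4×6×2 = 4 - 48 = -44 < 0, so the poles are a complex conjugate pair s = (-2 ± j√44)/(2×6). Real part = -2/(2×6) = -2/12 ≈ -0.1667; imaginary part = ±√44/(2×6) ≈ 0.5528. Poles: s = -0.1667 ± 0.5528j.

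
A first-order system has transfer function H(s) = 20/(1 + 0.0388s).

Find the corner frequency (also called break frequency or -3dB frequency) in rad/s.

Corner frequency = 1/τ = 1/0.0388 = 25.773 rad/s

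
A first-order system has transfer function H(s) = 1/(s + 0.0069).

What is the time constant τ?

For H(s) = 1/(s + 1/τ), the pole is at -1/τ = -0.0069, so τ = 1/0.0069 = 144.9 s.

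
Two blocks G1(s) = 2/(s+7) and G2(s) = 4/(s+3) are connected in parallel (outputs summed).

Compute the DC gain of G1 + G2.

Parallel: G_eq = G1 + G2. DC gain = G1(0) + G2(0) = 2/7 + 4/3 = 0.2857 + 1.3333 = 1.6190.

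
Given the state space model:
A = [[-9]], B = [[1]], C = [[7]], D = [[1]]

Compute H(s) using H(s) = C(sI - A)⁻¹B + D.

(sI - A)⁻¹ = 1/(s + 9). H(s) = 7×1/(s + 9) + 1 = (s + 16)/(s + 9).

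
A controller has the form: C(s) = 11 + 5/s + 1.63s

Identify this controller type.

This is a Proportional-Integral-Derivative (PID) controller.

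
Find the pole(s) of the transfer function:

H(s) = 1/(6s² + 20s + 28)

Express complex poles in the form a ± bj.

Discriminant = 20² - 4×6×28 = 400 - 672 = -272 < 0, so the poles are a complex conjugate pair s = (-20 ± j√272)/(2×6). Real part = -20/(2×6) = -20/12 ≈ -1.6667; imaginary part = ±√272/(2×6) ≈ 1.3744. Poles: s = -1.6667 ± 1.3744j.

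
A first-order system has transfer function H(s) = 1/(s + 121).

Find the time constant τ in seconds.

For H(s) = 1/(s + 1/τ), the pole is at -1/τ = -121, so τ = 1/121 = 0.0083 s.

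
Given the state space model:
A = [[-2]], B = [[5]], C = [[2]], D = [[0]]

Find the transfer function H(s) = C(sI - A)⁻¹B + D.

(sI - A)⁻¹ = 1/(s + 2). H(s) = 2 × 5/(s + 2) + 0 = 10/(s + 2).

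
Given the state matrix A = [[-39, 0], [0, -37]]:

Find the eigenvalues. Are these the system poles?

For diagonal matrix, eigenvalues are diagonal entries: λ₁ = -39, λ₂ = -37. Eigenvalues of A = system poles.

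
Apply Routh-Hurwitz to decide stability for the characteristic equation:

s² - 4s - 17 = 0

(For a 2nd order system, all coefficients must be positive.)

Coefficients: 1, -4, -17. b=-4, c=-17 not positive, so system is unstable.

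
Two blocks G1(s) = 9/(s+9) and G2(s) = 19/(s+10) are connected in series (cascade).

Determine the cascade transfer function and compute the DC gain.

Series: multiply transfer functions. G_eq = 9/(s+9) × 19/(s+10) = 171/((s+9)(s+10)). DC gain = 171/(9×10) = 1.9.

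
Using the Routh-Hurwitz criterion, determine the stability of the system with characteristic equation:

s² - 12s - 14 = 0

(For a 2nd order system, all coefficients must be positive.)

Coefficients: 1, -12, -14. b=-12, c=-14 not positive, so system is unstable.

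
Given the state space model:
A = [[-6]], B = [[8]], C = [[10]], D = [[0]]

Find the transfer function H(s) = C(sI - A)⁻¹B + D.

(sI - A)⁻¹ = 1/(s + 6). H(s) = 10 × 8/(s + 6) + 0 = 80/(s + 6).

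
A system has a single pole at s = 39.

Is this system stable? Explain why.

Pole at s = 39 is in the right half-plane. Unstable.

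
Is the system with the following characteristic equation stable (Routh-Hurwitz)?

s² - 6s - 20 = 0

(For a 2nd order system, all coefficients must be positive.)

Coefficients: 1, -6, -20. b=-6, c=-20 not positive, so system is unstable.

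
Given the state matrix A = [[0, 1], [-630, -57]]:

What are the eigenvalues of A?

det(A - λI) = λ² - (-57)λ + 630 = (λ - (-15))(λ - (-42)). Eigenvalues: -15, -42.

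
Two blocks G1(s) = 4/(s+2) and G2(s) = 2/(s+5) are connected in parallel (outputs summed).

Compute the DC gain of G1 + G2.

Parallel: G_eq = G1 + G2. DC gain = G1(0) + G2(0) = 4/2 + 2/5 = 2 + 0.4 = 2.4.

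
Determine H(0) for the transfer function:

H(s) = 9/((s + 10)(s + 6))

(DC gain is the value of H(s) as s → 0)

DC gain = H(0) = 9/(10 × 6) = 9/60 = 0.15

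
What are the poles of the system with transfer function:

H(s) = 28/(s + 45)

Pole is where denominator = 0: s + 45 = 0, so s = -45.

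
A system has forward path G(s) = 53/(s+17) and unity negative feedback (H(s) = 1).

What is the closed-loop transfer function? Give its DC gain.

T(s) = G/(1+GH) = [53/(s+17)] / [1 + 53/(s+17)] = 53/(s+17+53) = 53/(s+70). DC gain = 53/70 = 0.7571.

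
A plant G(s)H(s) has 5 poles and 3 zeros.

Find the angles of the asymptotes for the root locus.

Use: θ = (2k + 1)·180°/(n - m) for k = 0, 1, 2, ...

n - m = 5 - 3 = 2. Angles: θk = (2k + 1)·180°/2 = 90°, 270°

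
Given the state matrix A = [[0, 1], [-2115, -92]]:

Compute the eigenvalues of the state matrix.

det(A - λI) = λ² - (-92)λ + 2115 = (λ - (-45))(λ - (-47)). Eigenvalues: -45, -47.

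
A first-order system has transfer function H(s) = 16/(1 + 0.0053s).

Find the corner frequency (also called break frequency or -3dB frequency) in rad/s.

Corner frequency = 1/τ = 1/0.0053 = 188.679 rad/s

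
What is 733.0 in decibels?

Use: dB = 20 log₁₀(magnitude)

dB = 20 log₁₀(733.0) = 57.3 dB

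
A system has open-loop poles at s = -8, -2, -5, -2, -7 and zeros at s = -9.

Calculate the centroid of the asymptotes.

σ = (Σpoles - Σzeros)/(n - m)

σ = (Σpoles - Σzeros)/(n - m) = (-24 - (-9))/(5 - 1) = -15/4 = -3.75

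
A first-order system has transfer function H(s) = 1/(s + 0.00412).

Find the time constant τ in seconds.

For H(s) = 1/(s + 1/τ), the pole is at -1/τ = -0.00412, so τ = 1/0.00412 = 242.7 s.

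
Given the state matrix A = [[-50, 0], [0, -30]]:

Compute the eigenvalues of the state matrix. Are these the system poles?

For diagonal matrix, eigenvalues are diagonal entries: λ₁ = -50, λ₂ = -30. Eigenvalues of A = system poles.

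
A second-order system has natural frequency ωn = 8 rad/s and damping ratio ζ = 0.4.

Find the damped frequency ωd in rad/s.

ωd = ωn√(1 - ζ²) = 8√(1 - 0.4²) = 7.33 rad/s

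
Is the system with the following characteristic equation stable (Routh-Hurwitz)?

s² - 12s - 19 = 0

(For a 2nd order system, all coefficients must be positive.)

Coefficients: 1, -12, -19. b=-12, c=-19 not positive, so system is unstable.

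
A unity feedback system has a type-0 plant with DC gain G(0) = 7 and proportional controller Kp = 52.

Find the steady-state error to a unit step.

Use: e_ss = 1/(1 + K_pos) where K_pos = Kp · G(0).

K_pos = Kp · G(0) = 52 × 7 = 364. e_ss = 1/(1 + 364) = 0.0027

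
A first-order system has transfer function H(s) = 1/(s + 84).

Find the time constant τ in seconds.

For H(s) = 1/(s + 1/τ), the pole is at -1/τ = -84, so τ = 1/84 = 0.0119 s.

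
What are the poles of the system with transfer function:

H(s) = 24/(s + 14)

Pole is where denominator = 0: s + 14 = 0, so s = -14.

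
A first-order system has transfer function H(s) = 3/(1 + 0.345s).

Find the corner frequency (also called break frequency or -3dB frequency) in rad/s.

Corner frequency = 1/τ = 1/0.345 = 2.899 rad/s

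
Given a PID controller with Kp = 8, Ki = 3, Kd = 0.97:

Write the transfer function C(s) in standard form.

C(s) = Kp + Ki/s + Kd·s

Substituting values: C(s) = 8 + 3/s + 0.97s = (0.97s² + 8s + 3)/s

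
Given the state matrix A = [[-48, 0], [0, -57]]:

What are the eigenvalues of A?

For diagonal matrix, eigenvalues are diagonal entries: λ₁ = -48, λ₂ = -57.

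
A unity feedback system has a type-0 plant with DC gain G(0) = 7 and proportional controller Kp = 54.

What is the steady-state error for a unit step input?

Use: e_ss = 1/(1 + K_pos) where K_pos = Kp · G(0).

K_pos = Kp · G(0) = 54 × 7 = 378. e_ss = 1/(1 + 378) = 0.0026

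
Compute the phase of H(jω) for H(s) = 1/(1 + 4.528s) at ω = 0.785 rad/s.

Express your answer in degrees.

Phase = -arctan(ωτ) = -arctan(0.785 × 4.528) = -74.3°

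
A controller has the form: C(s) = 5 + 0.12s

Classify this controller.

This is a Proportional-Derivative (PD) controller.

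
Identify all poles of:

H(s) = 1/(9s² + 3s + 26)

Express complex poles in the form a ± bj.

Discriminant = 3² - 4×9×26 = 9 - 936 = -927 < 0, so the poles are a complex conjugate pair s = (-3 ± j√927)/(2×9). Real part = -3/(2×9) = -3/18 ≈ -0.1667; imaginary part = ±√927/(2×9) ≈ 1.6915. Poles: s = -0.1667 ± 1.6915j.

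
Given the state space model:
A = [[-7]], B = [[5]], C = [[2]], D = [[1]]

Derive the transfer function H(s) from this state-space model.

(sI - A)⁻¹ = 1/(s + 7). H(s) = 2×5/(s + 7) + 1 = (s + 17)/(s + 7).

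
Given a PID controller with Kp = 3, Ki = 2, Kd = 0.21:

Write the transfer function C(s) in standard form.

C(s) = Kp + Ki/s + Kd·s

Substituting values: C(s) = 3 + 2/s + 0.21s = (0.21s² + 3s + 2)/s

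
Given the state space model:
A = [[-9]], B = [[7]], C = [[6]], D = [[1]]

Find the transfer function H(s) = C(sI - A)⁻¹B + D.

(sI - A)⁻¹ = 1/(s + 9). H(s) = 6×7/(s + 9) + 1 = (s + 51)/(s + 9).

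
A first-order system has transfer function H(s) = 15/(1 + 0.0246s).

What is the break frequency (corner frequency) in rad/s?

Corner frequency = 1/τ = 1/0.0246 = 40.65 rad/s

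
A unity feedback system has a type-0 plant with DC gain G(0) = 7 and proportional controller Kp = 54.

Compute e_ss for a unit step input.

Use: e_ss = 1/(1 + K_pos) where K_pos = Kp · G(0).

K_pos = Kp · G(0) = 54 × 7 = 378. e_ss = 1/(1 + 378) = 0.0026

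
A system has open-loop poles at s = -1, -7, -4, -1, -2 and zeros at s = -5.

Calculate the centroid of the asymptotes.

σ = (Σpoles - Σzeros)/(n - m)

σ = (Σpoles - Σzeros)/(n - m) = (-15 - (-5))/(5 - 1) = -10/4 = -2.5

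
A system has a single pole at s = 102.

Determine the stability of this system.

Pole at s = 102 is in the right half-plane. Unstable.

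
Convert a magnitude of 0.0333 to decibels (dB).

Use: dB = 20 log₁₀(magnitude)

dB = 20 log₁₀(0.0333) = -29.6 dB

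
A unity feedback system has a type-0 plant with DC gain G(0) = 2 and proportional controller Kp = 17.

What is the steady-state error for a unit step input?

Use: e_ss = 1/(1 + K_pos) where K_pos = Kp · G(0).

K_pos = Kp · G(0) = 17 × 2 = 34. e_ss = 1/(1 + 34) = 0.0286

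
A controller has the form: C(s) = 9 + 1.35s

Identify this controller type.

This is a Proportional-Derivative (PD) controller.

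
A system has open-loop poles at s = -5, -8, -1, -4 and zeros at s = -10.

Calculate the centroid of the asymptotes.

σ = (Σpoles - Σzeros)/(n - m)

σ = (Σpoles - Σzeros)/(n - m) = (-18 - (-10))/(4 - 1) = -8/3 = -2.67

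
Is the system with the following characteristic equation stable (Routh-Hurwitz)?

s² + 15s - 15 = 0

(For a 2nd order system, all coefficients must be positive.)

Coefficients: 1, 15, -15. c=-15 not positive, so system is unstable.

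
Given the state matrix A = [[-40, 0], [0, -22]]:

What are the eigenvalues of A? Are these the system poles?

For diagonal matrix, eigenvalues are diagonal entries: λ₁ = -40, λ₂ = -22. Eigenvalues of A = system poles.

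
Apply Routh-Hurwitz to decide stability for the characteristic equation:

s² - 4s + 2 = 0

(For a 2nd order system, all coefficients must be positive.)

Coefficients: 1, -4, 2. b=-4 not positive, so system is unstable.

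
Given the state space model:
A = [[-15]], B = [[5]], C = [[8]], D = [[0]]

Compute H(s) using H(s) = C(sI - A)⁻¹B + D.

(sI - A)⁻¹ = 1/(s + 15). H(s) = 8 × 5/(s + 15) + 0 = 40/(s + 15).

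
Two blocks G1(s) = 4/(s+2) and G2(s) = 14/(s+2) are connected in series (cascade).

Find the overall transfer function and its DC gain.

Series: multiply transfer functions. G_eq = 4/(s+2) × 14/(s+2) = 56/((s+2)(s+2)). DC gain = 56/(2×2) = 14.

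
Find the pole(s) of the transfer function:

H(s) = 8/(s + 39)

Pole is where denominator = 0: s + 39 = 0, so s = -39.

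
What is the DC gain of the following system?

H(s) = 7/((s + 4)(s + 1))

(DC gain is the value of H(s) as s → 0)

DC gain = H(0) = 7/(4 × 1) = 7/4 = 1.75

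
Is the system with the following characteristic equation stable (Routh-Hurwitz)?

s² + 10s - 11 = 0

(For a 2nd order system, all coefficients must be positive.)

Coefficients: 1, 10, -11. c=-11 not positive, so system is unstable.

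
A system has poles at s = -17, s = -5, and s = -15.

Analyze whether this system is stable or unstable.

All poles are in the left half-plane. System is stable.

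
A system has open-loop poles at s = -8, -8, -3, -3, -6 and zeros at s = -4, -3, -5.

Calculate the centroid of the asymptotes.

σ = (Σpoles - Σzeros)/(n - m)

σ = (Σpoles - Σzeros)/(n - m) = (-28 - (-12))/(5 - 3) = -16/2 = -8.0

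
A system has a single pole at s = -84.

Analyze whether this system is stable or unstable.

Pole at s = -84 is in the left half-plane. Stable.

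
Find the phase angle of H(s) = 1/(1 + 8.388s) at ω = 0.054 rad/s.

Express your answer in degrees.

Phase = -arctan(ωτ) = -arctan(0.054 × 8.388) = -24.4°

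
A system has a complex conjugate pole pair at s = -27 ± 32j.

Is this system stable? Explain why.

Real part of poles is -27 (< 0, left half-plane). Stable.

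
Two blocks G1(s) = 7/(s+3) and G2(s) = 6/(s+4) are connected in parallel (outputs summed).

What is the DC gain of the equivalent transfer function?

Parallel: G_eq = G1 + G2. DC gain = G1(0) + G2(0) = 7/3 + 6/4 = 2.3333 + 1.5 = 3.8333.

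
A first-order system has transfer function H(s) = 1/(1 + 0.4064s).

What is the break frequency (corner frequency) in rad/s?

Corner frequency = 1/τ = 1/0.4064 = 2.461 rad/s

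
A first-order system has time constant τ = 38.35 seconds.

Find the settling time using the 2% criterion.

For first-order system, 2% settling time ≈ 4τ = 4 × 38.35 = 153.4 s.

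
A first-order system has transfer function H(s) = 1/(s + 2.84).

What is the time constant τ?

For H(s) = 1/(s + 1/τ), the pole is at -1/τ = -2.84, so τ = 1/2.84 = 0.3521 s.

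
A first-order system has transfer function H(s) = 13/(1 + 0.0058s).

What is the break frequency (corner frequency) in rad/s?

Corner frequency = 1/τ = 1/0.0058 = 172.414 rad/s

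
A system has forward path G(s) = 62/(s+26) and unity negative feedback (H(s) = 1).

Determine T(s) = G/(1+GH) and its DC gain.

T(s) = G/(1+GH) = [62/(s+26)] / [1 + 62/(s+26)] = 62/(s+26+62) = 62/(s+88). DC gain = 62/88 = 0.7045.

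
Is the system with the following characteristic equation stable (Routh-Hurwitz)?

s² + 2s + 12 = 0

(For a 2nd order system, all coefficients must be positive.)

Coefficients: 1, 2, 12. All positive, so system is stable.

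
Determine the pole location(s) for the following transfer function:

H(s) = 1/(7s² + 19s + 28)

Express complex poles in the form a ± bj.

Discriminant = 19² - 4×7×28 = 361 - 784 = -423 < 0, so the poles are a complex conjugate pair s = (-19 ± j√423)/(2×7). Real part = -19/(2×7) = -19/14 ≈ -1.3571; imaginary part = ±√423/(2×7) ≈ 1.4691. Poles: s = -1.3571 ± 1.4691j.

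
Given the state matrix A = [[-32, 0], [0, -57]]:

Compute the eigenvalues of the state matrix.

For diagonal matrix, eigenvalues are diagonal entries: λ₁ = -32, λ₂ = -57.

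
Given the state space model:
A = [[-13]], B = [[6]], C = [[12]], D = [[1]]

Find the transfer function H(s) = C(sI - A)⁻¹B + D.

(sI - A)⁻¹ = 1/(s + 13). H(s) = 12×6/(s + 13) + 1 = (s + 85)/(s + 13).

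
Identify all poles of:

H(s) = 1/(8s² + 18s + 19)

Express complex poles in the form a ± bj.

Discriminant = 18² - 4×8×19 = 324 - 608 = -284 < 0, so the poles are a complex conjugate pair s = (-18 ± j√284)/(2×8). Real part = -18/(2×8) = -18/16 = -1.125; imaginary part = ±√284/(2×8) ≈ 1.0533. Poles: s = -1.125 ± 1.0533j.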